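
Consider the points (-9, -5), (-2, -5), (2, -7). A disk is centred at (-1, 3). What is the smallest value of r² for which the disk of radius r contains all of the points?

128

The required radius is the distance from (-1, 3) to the farthest point.
Squared distances: 128, 65, 109.
Maximum is 128, attained at (-9, -5).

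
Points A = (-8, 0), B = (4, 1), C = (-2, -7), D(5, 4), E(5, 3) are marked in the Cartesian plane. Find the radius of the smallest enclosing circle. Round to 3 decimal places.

7.109

The minimum enclosing circle of a finite set is fixed by two of the points (as a diameter) or three (as a circumcircle).
The minimum enclosing circle is determined by three boundary points: A, C, D.
Their circumcentre is (-41/46, 1/46) with r² = 53465/1058.
The farthest remaining point E is at distance² 46105/1058 ≤ 53465/1058.
r = √(53465/1058) ≈ 7.109.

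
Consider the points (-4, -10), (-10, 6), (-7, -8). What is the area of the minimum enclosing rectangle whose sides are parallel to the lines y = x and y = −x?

In coordinates u = x + y, v = x − y the rectangle is axis-aligned; the map (x,y)→(u,v) scales areas by 2.
u-values: -14, -4, -15; range = -4 − (-15) = 11.
v-values: 6, -16, 1; range = 6 − (-16) = 22.
Area = (11 × 22) / 2 = 121.

121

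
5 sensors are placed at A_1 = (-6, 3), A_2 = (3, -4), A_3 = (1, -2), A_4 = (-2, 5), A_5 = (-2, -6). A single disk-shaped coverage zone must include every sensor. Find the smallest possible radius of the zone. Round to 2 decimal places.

5.70

A smallest enclosing disk is always determined by at most three of the input points on its boundary.
The farthest pair is A_1–A_2 with squared distance 130. The circle on this segment as diameter has centre (-1.5, -0.5) and r² = 130/4 = 32.5.
Check A_3: distance² to centre = 8.5 ≤ 32.5, so it lies inside.
All remaining points lie in this disk, and no smaller disk contains both endpoints, so this is the minimum enclosing circle.
r = √(32.5) ≈ 5.70.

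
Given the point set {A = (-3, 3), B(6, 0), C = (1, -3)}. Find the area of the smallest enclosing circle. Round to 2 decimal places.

Side lengths²: AB² = 90, AC² = 52, BC² = 34.
Since AB² = 90 ≥ 52 + 34 = 86, the angle opposite AB is not acute, so the smallest enclosing circle has AB as diameter.
Centre = midpoint of AB = (1.5, 1.5), r² = 90/4 = 22.5.
Area = π·r² = π·22.5 ≈ 70.69.

70.69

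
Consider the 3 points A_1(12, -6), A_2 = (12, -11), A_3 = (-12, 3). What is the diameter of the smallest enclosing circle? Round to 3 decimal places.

Side lengths²: A_1A_2² = 25, A_1A_3² = 657, A_2A_3² = 772.
Since A_2A_3² = 772 ≥ 657 + 25 = 682, the angle opposite A_2A_3 is not acute, so the smallest enclosing circle has A_2A_3 as diameter.
Centre = midpoint of A_2A_3 = (0, -4), r² = 772/4 = 193.
Diameter = 2r = 2√193 ≈ 27.785.

27.785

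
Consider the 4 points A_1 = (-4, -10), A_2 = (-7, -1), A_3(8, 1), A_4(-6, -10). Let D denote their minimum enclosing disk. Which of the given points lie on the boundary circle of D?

By Welzl's lemma the MEC is supported by two points (diametrically opposite) or three points (on a circumcircle).
The farthest pair is A_3–A_4 with squared distance 317. The circle on this segment as diameter has centre (1, -4.5) and r² = 317/4 = 79.25.
Check A_1: distance² to centre = 55.25 ≤ 79.25, so it lies inside.
All remaining points lie in this disk, and no smaller disk contains both endpoints, so this is the minimum enclosing circle.
The points at distance exactly r from the centre are A_3, A_4 — 2 points.

A_3, A_4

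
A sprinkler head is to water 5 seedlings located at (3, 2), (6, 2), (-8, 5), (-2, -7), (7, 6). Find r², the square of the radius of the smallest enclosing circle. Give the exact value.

70625/961

A smallest enclosing disk is always determined by at most three of the input points on its boundary.
The minimum enclosing circle is determined by three boundary points: (-8, 5), (-2, -7), (7, 6).
Their circumcentre is (-7/31, 43/31) with r² = 70625/961.
The farthest remaining point (6, 2) is at distance² 37610/961 ≤ 70625/961.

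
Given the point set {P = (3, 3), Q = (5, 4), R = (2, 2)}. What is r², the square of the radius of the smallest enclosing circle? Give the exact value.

3.25

Side lengths²: PQ² = 5, PR² = 2, QR² = 13.
Since QR² = 13 ≥ 5 + 2 = 7, the angle opposite QR is not acute, so the smallest enclosing circle has QR as diameter.
Centre = midpoint of QR = (3.5, 3), r² = 13/4 = 3.25.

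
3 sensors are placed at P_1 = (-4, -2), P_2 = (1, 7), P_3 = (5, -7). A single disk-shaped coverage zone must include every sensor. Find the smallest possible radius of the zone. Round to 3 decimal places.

Side lengths²: P_1P_2² = 106, P_1P_3² = 106, P_2P_3² = 212.
Since P_2P_3² = 212 ≥ 106 + 106 = 212, the angle opposite P_2P_3 is not acute, so the smallest enclosing circle has P_2P_3 as diameter.
Centre = midpoint of P_2P_3 = (3, 0), r² = 212/4 = 53.
r = √53 ≈ 7.280.

7.280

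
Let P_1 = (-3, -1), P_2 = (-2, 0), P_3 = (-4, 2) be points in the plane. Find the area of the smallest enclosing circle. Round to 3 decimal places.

Side lengths²: P_1P_2² = 2, P_1P_3² = 10, P_2P_3² = 8.
Since P_1P_3² = 10 ≥ 8 + 2 = 10, the angle opposite P_1P_3 is not acute, so the smallest enclosing circle has P_1P_3 as diameter.
Centre = midpoint of P_1P_3 = (-3.5, 0.5), r² = 10/4 = 2.5.
Area = π·r² = π·2.5 ≈ 7.854.

7.854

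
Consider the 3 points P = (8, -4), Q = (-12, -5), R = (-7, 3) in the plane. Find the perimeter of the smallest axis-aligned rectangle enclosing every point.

56

Width = max x − min x = 8 − (-12) = 20.
Height = max y − min y = 3 − (-5) = 8.
Perimeter = 2(20 + 8) = 56.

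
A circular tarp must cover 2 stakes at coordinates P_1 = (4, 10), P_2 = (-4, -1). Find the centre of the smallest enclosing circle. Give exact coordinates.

The smallest circle enclosing two points has them as diameter endpoints.
Centre = midpoint = (0, 4.5); r² = |P_1P_2|²/4 = 185/4 = 46.25.
Centre = (0, 4.5).

(0, 4.5)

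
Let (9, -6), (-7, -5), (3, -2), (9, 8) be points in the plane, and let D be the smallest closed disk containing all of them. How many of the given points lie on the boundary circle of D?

The minimum enclosing circle is determined by three boundary points: (9, -6), (-7, -5), (9, 8).
Their circumcentre is (1.40625, 1) with r² = 106.6650390625.
The farthest remaining point (3, -2) is at distance² 11.5400390625 ≤ 106.6650390625.
The points at distance exactly r from the centre are (9, -6), (-7, -5), (9, 8) — 3 points.

3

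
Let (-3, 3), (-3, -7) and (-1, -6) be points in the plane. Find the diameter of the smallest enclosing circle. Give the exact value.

Call the three points A, B, C in the order given.
Side lengths²: AB² = 100, AC² = 85, BC² = 5.
Since AB² = 100 ≥ 85 + 5 = 90, the angle opposite AB is not acute, so the smallest enclosing circle has AB as diameter.
Centre = midpoint of AB = (-3, -2), r² = 100/4 = 25.
Diameter = 2r = 2√25 = 10.

10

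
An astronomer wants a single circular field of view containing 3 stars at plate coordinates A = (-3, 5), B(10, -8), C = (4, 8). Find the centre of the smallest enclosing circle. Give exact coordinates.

Side lengths²: AB² = 338, AC² = 58, BC² = 292.
Since AB² = 338 < 292 + 58 = 350, the triangle is acute, so the smallest enclosing circle is the circumcircle.
Circumcentre = (3.8, -1.2), r² = 84.68.
Centre = (3.8, -1.2).

(3.8, -1.2)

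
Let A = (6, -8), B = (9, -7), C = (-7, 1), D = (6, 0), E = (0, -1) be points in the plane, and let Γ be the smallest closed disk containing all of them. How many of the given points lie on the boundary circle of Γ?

The farthest pair is B–C with squared distance 320. The circle on this segment as diameter has centre (1, -3) and r² = 320/4 = 80.
Check A: distance² to centre = 50 ≤ 80, so it lies inside.
All remaining points lie in this disk, and no smaller disk contains both endpoints, so this is the minimum enclosing circle.
The points at distance exactly r from the centre are B, C — 2 points.

2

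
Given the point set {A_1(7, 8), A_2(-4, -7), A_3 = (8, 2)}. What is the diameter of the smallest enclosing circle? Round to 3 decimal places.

18.601

Side lengths²: A_1A_2² = 346, A_1A_3² = 37, A_2A_3² = 225.
Since A_1A_2² = 346 ≥ 225 + 37 = 262, the angle opposite A_1A_2 is not acute, so the smallest enclosing circle has A_1A_2 as diameter.
Centre = midpoint of A_1A_2 = (1.5, 0.5), r² = 346/4 = 86.5.
Diameter = 2r = 2√(86.5) ≈ 18.601.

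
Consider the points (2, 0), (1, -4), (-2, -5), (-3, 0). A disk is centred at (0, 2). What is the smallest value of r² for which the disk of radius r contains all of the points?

53

The required radius is the distance from (0, 2) to the farthest point.
Squared distances: 8, 37, 53, 13.
Maximum is 53, attained at (-2, -5).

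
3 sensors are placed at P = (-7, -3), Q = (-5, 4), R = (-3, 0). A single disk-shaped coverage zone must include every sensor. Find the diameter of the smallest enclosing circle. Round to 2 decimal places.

7.28

Side lengths²: PQ² = 53, PR² = 25, QR² = 20.
Since PQ² = 53 ≥ 25 + 20 = 45, the angle opposite PQ is not acute, so the smallest enclosing circle has PQ as diameter.
Centre = midpoint of PQ = (-6, 0.5), r² = 53/4 = 13.25.
Diameter = 2r = 2√(13.25) ≈ 7.28.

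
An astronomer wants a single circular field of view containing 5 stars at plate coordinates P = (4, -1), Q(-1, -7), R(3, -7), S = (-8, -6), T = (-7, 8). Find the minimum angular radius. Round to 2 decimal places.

9.01

The minimum enclosing circle of a finite set is fixed by two of the points (as a diameter) or three (as a circumcircle).
The farthest pair is R–T with squared distance 325. The circle on this segment as diameter has centre (-2, 0.5) and r² = 325/4 = 81.25.
Check P: distance² to centre = 38.25 ≤ 81.25, so it lies inside.
All remaining points lie in this disk, and no smaller disk contains both endpoints, so this is the minimum enclosing circle.
r = √(81.25) ≈ 9.01.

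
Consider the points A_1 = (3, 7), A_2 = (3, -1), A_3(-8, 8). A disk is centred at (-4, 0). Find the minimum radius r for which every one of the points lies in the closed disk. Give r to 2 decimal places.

9.90

The required radius is the distance from (-4, 0) to the farthest point.
Squared distances: 98, 50, 80.
Maximum is 98, attained at A_1.
r = √98 ≈ 9.90.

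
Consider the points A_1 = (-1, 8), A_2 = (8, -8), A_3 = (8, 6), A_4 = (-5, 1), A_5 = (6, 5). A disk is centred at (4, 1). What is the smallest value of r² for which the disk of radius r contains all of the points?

97

The required radius is the distance from (4, 1) to the farthest point.
Squared distances: 74, 97, 41, 81, 20.
Maximum is 97, attained at A_2.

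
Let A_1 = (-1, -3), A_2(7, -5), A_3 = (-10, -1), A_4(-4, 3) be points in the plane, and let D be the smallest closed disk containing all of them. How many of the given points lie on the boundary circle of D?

2

By Welzl's lemma the MEC is supported by two points (diametrically opposite) or three points (on a circumcircle).
The farthest pair is A_2–A_3 with squared distance 305. The circle on this segment as diameter has centre (-1.5, -3) and r² = 305/4 = 76.25.
Check A_1: distance² to centre = 0.25 ≤ 76.25, so it lies inside.
All remaining points lie in this disk, and no smaller disk contains both endpoints, so this is the minimum enclosing circle.
The points at distance exactly r from the centre are A_2, A_3 — 2 points.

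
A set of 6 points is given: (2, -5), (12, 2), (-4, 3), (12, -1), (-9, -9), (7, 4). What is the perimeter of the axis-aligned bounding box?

Width = max x − min x = 12 − (-9) = 21.
Height = max y − min y = 4 − (-9) = 13.
Perimeter = 2(21 + 13) = 68.

68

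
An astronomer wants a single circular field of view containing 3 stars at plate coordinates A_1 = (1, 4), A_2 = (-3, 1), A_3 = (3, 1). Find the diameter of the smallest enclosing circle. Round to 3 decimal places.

6.009

Side lengths²: A_1A_2² = 25, A_1A_3² = 13, A_2A_3² = 36.
Since A_2A_3² = 36 < 25 + 13 = 38, the triangle is acute, so the smallest enclosing circle is the circumcircle.
Circumcentre = (0, 7/6), r² = 325/36.
Diameter = 2r = 2√(325/36) ≈ 6.009.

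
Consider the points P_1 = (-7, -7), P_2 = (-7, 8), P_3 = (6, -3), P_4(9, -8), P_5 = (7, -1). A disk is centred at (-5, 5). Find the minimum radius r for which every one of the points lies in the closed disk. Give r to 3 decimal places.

The required radius is the distance from (-5, 5) to the farthest point.
Squared distances: 148, 13, 185, 365, 180.
Maximum is 365, attained at P_4.
r = √365 ≈ 19.105.

19.105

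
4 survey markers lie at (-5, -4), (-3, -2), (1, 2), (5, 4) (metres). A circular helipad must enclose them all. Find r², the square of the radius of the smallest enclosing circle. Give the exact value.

A smallest enclosing disk is always determined by at most three of the input points on its boundary.
The farthest pair is (-5, -4)–(5, 4) with squared distance 164. The circle on this segment as diameter has centre (0, 0) and r² = 164/4 = 41.
Check (-3, -2): distance² to centre = 13 ≤ 41, so it lies inside.
All remaining points lie in this disk, and no smaller disk contains both endpoints, so this is the minimum enclosing circle.

41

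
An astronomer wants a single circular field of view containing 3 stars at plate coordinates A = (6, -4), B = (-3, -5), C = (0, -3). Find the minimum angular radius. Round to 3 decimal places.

4.528

Side lengths²: AB² = 82, AC² = 37, BC² = 13.
Since AB² = 82 ≥ 37 + 13 = 50, the angle opposite AB is not acute, so the smallest enclosing circle has AB as diameter.
Centre = midpoint of AB = (1.5, -4.5), r² = 82/4 = 20.5.
r = √(20.5) ≈ 4.528.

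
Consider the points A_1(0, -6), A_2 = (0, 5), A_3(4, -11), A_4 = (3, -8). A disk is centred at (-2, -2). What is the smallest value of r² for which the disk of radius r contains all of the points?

The required radius is the distance from (-2, -2) to the farthest point.
Squared distances: 20, 53, 117, 61.
Maximum is 117, attained at A_3.

117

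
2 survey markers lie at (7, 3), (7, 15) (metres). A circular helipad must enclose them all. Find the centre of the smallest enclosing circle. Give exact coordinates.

The smallest circle enclosing two points has them as diameter endpoints.
Centre = midpoint = (7, 9); r² = |(7, 3)−(7, 15)|²/4 = 144/4 = 36.
Centre = (7, 9).

(7, 9)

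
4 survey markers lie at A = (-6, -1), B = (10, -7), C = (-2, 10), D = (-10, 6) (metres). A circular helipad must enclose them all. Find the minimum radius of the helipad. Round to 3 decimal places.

11.927

A smallest enclosing disk is always determined by at most three of the input points on its boundary.
The farthest pair is B–D with squared distance 569. The circle on this segment as diameter has centre (0, -0.5) and r² = 569/4 = 142.25.
Check A: distance² to centre = 36.25 ≤ 142.25, so it lies inside.
All remaining points lie in this disk, and no smaller disk contains both endpoints, so this is the minimum enclosing circle.
r = √(142.25) ≈ 11.927.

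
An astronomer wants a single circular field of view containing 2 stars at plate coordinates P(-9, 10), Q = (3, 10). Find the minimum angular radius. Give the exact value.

6

The smallest circle enclosing two points has them as diameter endpoints.
Centre = midpoint = (-3, 10); r² = |PQ|²/4 = 144/4 = 36.
r = √36 = 6.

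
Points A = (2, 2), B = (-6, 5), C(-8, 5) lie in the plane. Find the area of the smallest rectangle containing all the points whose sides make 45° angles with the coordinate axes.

45.5

In coordinates u = x + y, v = x − y the rectangle is axis-aligned; the map (x,y)→(u,v) scales areas by 2.
u-values: 4, -1, -3; range = 4 − (-3) = 7.
v-values: 0, -11, -13; range = 0 − (-13) = 13.
Area = (7 × 13) / 2 = 45.5.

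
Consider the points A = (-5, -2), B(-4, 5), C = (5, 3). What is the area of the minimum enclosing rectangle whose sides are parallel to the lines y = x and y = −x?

82.5

In coordinates u = x + y, v = x − y the rectangle is axis-aligned; the map (x,y)→(u,v) scales areas by 2.
u-values: -7, 1, 8; range = 8 − (-7) = 15.
v-values: -3, -9, 2; range = 2 − (-9) = 11.
Area = (15 × 11) / 2 = 82.5.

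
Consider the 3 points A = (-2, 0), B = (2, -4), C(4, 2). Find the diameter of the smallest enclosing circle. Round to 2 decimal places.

7.07

Side lengths²: AB² = 32, AC² = 40, BC² = 40.
Since BC² = 40 < 40 + 32 = 72, the triangle is acute, so the smallest enclosing circle is the circumcircle.
Circumcentre = (1.5, -0.5), r² = 12.5.
Diameter = 2r = 2√(12.5) ≈ 7.07.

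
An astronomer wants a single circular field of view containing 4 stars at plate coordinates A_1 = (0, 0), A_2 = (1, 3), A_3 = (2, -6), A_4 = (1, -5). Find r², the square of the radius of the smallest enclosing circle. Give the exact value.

20.5

The farthest pair is A_2–A_3 with squared distance 82. The circle on this segment as diameter has centre (1.5, -1.5) and r² = 82/4 = 20.5.
Check A_1: distance² to centre = 4.5 ≤ 20.5, so it lies inside.
All remaining points lie in this disk, and no smaller disk contains both endpoints, so this is the minimum enclosing circle.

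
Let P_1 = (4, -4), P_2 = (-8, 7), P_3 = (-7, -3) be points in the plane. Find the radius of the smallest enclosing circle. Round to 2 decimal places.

Side lengths²: P_1P_2² = 265, P_1P_3² = 122, P_2P_3² = 101.
Since P_1P_2² = 265 ≥ 122 + 101 = 223, the angle opposite P_1P_2 is not acute, so the smallest enclosing circle has P_1P_2 as diameter.
Centre = midpoint of P_1P_2 = (-2, 1.5), r² = 265/4 = 66.25.
r = √(66.25) ≈ 8.14.

8.14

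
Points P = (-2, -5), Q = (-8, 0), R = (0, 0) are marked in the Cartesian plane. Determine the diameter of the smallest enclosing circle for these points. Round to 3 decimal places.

8.412

Side lengths²: PQ² = 61, PR² = 29, QR² = 64.
Since QR² = 64 < 61 + 29 = 90, the triangle is acute, so the smallest enclosing circle is the circumcircle.
Circumcentre = (-4, -1.3), r² = 17.69.
Diameter = 2r = 2√(17.69) ≈ 8.412.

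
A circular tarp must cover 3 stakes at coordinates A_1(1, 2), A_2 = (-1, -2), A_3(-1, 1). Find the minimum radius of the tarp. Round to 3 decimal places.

Side lengths²: A_1A_2² = 20, A_1A_3² = 5, A_2A_3² = 9.
Since A_1A_2² = 20 ≥ 9 + 5 = 14, the angle opposite A_1A_2 is not acute, so the smallest enclosing circle has A_1A_2 as diameter.
Centre = midpoint of A_1A_2 = (0, 0), r² = 20/4 = 5.
r = √5 ≈ 2.236.

2.236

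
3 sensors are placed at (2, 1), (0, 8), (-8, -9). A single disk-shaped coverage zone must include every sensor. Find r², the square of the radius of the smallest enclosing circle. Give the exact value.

Call the three points A, B, C in the order given.
Side lengths²: AB² = 53, AC² = 200, BC² = 353.
Since BC² = 353 ≥ 200 + 53 = 253, the angle opposite BC is not acute, so the smallest enclosing circle has BC as diameter.
Centre = midpoint of BC = (-4, -0.5), r² = 353/4 = 88.25.

88.25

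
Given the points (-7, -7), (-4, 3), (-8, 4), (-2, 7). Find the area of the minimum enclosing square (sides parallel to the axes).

196

The bounding box has width 6 and height 14.
An axis-aligned square enclosing the set must have side ≥ max(width, height).
So the minimum side is max(6, 14) = 14.
Area = 14² = 196.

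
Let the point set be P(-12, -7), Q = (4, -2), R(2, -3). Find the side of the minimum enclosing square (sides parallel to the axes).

16

The bounding box has width 16 and height 5.
An axis-aligned square enclosing the set must have side ≥ max(width, height).
So the minimum side is max(16, 5) = 16.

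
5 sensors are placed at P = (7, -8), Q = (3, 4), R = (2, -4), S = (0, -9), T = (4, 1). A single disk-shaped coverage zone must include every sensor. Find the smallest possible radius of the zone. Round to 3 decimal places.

By Welzl's lemma the MEC is supported by two points (diametrically opposite) or three points (on a circumcircle).
The minimum enclosing circle is determined by three boundary points: P, Q, S.
Their circumcentre is (59/22, -61/22) with r² = 11125/242.
The farthest remaining point T is at distance² 3865/242 ≤ 11125/242.
r = √(11125/242) ≈ 6.780.

6.780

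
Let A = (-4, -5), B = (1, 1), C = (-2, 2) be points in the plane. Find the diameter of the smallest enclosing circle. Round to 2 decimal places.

Side lengths²: AB² = 61, AC² = 53, BC² = 10.
Since AB² = 61 < 53 + 10 = 63, the triangle is acute, so the smallest enclosing circle is the circumcircle.
Circumcentre = (-75/46, -87/46), r² = 16165/1058.
Diameter = 2r = 2√(16165/1058) ≈ 7.82.

7.82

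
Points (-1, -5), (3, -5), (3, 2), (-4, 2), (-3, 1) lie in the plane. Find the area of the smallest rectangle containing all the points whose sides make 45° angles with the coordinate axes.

In coordinates u = x + y, v = x − y the rectangle is axis-aligned; the map (x,y)→(u,v) scales areas by 2.
u-values: -6, -2, 5, -2, -2; range = 5 − (-6) = 11.
v-values: 4, 8, 1, -6, -4; range = 8 − (-6) = 14.
Area = (11 × 14) / 2 = 77.

77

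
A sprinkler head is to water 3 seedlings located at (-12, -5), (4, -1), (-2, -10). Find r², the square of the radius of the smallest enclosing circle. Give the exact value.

68

Call the three points A, B, C in the order given.
Side lengths²: AB² = 272, AC² = 125, BC² = 117.
Since AB² = 272 ≥ 125 + 117 = 242, the angle opposite AB is not acute, so the smallest enclosing circle has AB as diameter.
Centre = midpoint of AB = (-4, -3), r² = 272/4 = 68.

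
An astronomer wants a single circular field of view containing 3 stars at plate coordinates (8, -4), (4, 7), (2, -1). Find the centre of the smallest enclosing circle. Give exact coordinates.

Call the three points A, B, C in the order given.
Side lengths²: AB² = 137, AC² = 45, BC² = 68.
Since AB² = 137 ≥ 68 + 45 = 113, the angle opposite AB is not acute, so the smallest enclosing circle has AB as diameter.
Centre = midpoint of AB = (6, 1.5), r² = 137/4 = 34.25.
Centre = (6, 1.5).

(6, 1.5)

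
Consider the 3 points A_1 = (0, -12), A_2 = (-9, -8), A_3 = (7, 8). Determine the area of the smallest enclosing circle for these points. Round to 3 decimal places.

404.810

Side lengths²: A_1A_2² = 97, A_1A_3² = 449, A_2A_3² = 512.
Since A_2A_3² = 512 < 449 + 97 = 546, the triangle is acute, so the smallest enclosing circle is the circumcircle.
Circumcentre = (-9/26, -17/26), r² = 43553/338.
Area = π·r² = π·43553/338 ≈ 404.810.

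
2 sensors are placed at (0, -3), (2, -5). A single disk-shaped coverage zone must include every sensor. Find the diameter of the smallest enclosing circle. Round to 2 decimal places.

The smallest circle enclosing two points has them as diameter endpoints.
Centre = midpoint = (1, -4); r² = |(0, -3)−(2, -5)|²/4 = 8/4 = 2.
Diameter = 2r = 2√2 ≈ 2.83.

2.83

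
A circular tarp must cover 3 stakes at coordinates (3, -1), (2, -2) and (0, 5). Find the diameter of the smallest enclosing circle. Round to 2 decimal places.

7.28

Call the three points A, B, C in the order given.
Side lengths²: AB² = 2, AC² = 45, BC² = 53.
Since BC² = 53 ≥ 45 + 2 = 47, the angle opposite BC is not acute, so the smallest enclosing circle has BC as diameter.
Centre = midpoint of BC = (1, 1.5), r² = 53/4 = 13.25.
Diameter = 2r = 2√(13.25) ≈ 7.28.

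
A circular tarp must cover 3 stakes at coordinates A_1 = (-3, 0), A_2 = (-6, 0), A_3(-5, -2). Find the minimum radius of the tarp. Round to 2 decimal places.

Side lengths²: A_1A_2² = 9, A_1A_3² = 8, A_2A_3² = 5.
Since A_1A_2² = 9 < 8 + 5 = 13, the triangle is acute, so the smallest enclosing circle is the circumcircle.
Circumcentre = (-4.5, -0.5), r² = 2.5.
r = √(2.5) ≈ 1.58.

1.58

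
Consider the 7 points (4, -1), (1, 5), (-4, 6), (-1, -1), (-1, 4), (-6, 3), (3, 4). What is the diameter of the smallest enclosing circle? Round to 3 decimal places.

By Welzl's lemma the MEC is supported by two points (diametrically opposite) or three points (on a circumcircle).
The minimum enclosing circle is determined by three boundary points: (4, -1), (-4, 6), (-6, 3).
Their circumcentre is (-14/19, 63/38) with r² = 42601/1444.
The farthest remaining point (3, 4) is at distance² 28085/1444 ≤ 42601/1444.
Diameter = 2r = 2√(42601/1444) ≈ 10.863.

10.863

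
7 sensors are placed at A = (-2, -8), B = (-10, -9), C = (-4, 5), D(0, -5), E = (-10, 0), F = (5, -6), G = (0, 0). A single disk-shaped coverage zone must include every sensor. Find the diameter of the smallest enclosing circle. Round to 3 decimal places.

The minimum enclosing circle is determined by three boundary points: B, C, F.
Their circumcentre is (-3.28125, -3.59375) with r² = 74.369140625.
The farthest remaining point E is at distance² 58.056640625 ≤ 74.369140625.
Diameter = 2r = 2√(74.369140625) ≈ 17.248.

17.248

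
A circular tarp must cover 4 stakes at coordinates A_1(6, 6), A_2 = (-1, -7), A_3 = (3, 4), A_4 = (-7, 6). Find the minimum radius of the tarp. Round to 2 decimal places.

8.13

The minimum enclosing circle of a finite set is fixed by two of the points (as a diameter) or three (as a circumcircle).
The minimum enclosing circle is determined by three boundary points: A_1, A_2, A_4.
Their circumcentre is (-0.5, 29/26) with r² = 22345/338.
The farthest remaining point A_3 is at distance² 6953/338 ≤ 22345/338.
r = √(22345/338) ≈ 8.13.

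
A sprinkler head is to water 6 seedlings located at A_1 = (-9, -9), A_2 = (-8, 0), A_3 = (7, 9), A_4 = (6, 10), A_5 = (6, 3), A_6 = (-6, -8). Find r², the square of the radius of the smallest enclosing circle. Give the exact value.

The farthest pair is A_1–A_4 with squared distance 586. The circle on this segment as diameter has centre (-1.5, 0.5) and r² = 586/4 = 146.5.
Check A_2: distance² to centre = 42.5 ≤ 146.5, so it lies inside.
All remaining points lie in this disk, and no smaller disk contains both endpoints, so this is the minimum enclosing circle.

146.5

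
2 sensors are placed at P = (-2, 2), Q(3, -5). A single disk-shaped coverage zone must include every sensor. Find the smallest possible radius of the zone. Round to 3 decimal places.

4.301

The smallest circle enclosing two points has them as diameter endpoints.
Centre = midpoint = (0.5, -1.5); r² = |PQ|²/4 = 74/4 = 18.5.
r = √(18.5) ≈ 4.301.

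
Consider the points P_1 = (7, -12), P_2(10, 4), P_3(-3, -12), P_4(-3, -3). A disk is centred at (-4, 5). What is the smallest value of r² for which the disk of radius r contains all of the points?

The required radius is the distance from (-4, 5) to the farthest point.
Squared distances: 410, 197, 290, 65.
Maximum is 410, attained at P_1.

410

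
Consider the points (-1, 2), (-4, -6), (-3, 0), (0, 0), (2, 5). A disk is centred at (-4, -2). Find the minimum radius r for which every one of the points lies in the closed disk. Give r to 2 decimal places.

9.22

The required radius is the distance from (-4, -2) to the farthest point.
Squared distances: 25, 16, 5, 20, 85.
Maximum is 85, attained at (2, 5).
r = √85 ≈ 9.22.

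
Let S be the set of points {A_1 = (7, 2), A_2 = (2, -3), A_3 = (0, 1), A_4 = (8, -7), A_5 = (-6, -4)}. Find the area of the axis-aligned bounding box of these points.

126

x ranges over [-6, 8], width 14.
y ranges over [-7, 2], height 9.
Area = 14 × 9 = 126.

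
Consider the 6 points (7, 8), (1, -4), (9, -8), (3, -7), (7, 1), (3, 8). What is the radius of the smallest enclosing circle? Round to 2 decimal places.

8.54

A smallest enclosing disk is always determined by at most three of the input points on its boundary.
The farthest pair is (9, -8)–(3, 8) with squared distance 292. The circle on this segment as diameter has centre (6, 0) and r² = 292/4 = 73.
Check (7, 8): distance² to centre = 65 ≤ 73, so it lies inside.
All remaining points lie in this disk, and no smaller disk contains both endpoints, so this is the minimum enclosing circle.
r = √73 ≈ 8.54.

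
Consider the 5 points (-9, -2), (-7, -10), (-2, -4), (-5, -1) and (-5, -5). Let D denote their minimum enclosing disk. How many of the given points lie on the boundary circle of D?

By Welzl's lemma the MEC is supported by two points (diametrically opposite) or three points (on a circumcircle).
The farthest pair is (-7, -10)–(-5, -1) with squared distance 85. The circle on this segment as diameter has centre (-6, -5.5) and r² = 85/4 = 21.25.
Check (-9, -2): distance² to centre = 21.25 ≤ 21.25, so it lies inside.
All remaining points lie in this disk, and no smaller disk contains both endpoints, so this is the minimum enclosing circle.
The points at distance exactly r from the centre are (-9, -2), (-7, -10), (-5, -1) — 3 points.

3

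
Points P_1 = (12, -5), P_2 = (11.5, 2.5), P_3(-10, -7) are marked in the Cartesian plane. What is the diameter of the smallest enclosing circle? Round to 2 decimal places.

23.51

Side lengths²: P_1P_2² = 56.5, P_1P_3² = 488, P_2P_3² = 552.5.
Since P_2P_3² = 552.5 ≥ 488 + 56.5 = 544.5, the angle opposite P_2P_3 is not acute, so the smallest enclosing circle has P_2P_3 as diameter.
Centre = midpoint of P_2P_3 = (0.75, -2.25), r² = 552.5/4 = 138.125.
Diameter = 2r = 2√(138.125) ≈ 23.51.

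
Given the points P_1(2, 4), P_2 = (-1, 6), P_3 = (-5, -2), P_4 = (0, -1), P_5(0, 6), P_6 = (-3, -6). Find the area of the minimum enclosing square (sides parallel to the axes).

The bounding box has width 7 and height 12.
An axis-aligned square enclosing the set must have side ≥ max(width, height).
So the minimum side is max(7, 12) = 12.
Area = 12² = 144.

144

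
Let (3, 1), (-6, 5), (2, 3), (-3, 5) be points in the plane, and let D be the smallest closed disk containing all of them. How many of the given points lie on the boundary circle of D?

The farthest pair is (3, 1)–(-6, 5) with squared distance 97. The circle on this segment as diameter has centre (-1.5, 3) and r² = 97/4 = 24.25.
Check (2, 3): distance² to centre = 12.25 ≤ 24.25, so it lies inside.
All remaining points lie in this disk, and no smaller disk contains both endpoints, so this is the minimum enclosing circle.
The points at distance exactly r from the centre are (3, 1), (-6, 5) — 2 points.

2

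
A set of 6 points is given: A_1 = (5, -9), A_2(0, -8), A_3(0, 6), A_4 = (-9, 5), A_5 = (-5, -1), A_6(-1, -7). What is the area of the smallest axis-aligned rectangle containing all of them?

210

x ranges over [-9, 5], width 14.
y ranges over [-9, 6], height 15.
Area = 14 × 15 = 210.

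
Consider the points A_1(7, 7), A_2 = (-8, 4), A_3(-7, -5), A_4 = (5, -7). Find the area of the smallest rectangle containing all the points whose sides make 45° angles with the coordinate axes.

In coordinates u = x + y, v = x − y the rectangle is axis-aligned; the map (x,y)→(u,v) scales areas by 2.
u-values: 14, -4, -12, -2; range = 14 − (-12) = 26.
v-values: 0, -12, -2, 12; range = 12 − (-12) = 24.
Area = (26 × 24) / 2 = 312.

312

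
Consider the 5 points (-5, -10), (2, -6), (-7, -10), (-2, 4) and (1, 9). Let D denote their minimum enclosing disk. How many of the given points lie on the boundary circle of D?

2

By Welzl's lemma the MEC is supported by two points (diametrically opposite) or three points (on a circumcircle).
The farthest pair is (-7, -10)–(1, 9) with squared distance 425. The circle on this segment as diameter has centre (-3, -0.5) and r² = 425/4 = 106.25.
Check (-5, -10): distance² to centre = 94.25 ≤ 106.25, so it lies inside.
All remaining points lie in this disk, and no smaller disk contains both endpoints, so this is the minimum enclosing circle.
The points at distance exactly r from the centre are (-7, -10), (1, 9) — 2 points.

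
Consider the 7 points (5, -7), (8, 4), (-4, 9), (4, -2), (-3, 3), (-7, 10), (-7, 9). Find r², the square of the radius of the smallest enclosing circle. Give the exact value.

The farthest pair is (5, -7)–(-7, 10) with squared distance 433. The circle on this segment as diameter has centre (-1, 1.5) and r² = 433/4 = 108.25.
Check (8, 4): distance² to centre = 87.25 ≤ 108.25, so it lies inside.
All remaining points lie in this disk, and no smaller disk contains both endpoints, so this is the minimum enclosing circle.

108.25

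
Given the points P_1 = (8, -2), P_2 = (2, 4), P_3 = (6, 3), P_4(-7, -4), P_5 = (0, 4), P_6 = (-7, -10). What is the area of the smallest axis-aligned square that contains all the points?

225

The bounding box has width 15 and height 14.
An axis-aligned square enclosing the set must have side ≥ max(width, height).
So the minimum side is max(15, 14) = 15.
Area = 15² = 225.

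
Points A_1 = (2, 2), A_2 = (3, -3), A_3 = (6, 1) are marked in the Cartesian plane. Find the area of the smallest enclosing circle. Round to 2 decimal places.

Side lengths²: A_1A_2² = 26, A_1A_3² = 17, A_2A_3² = 25.
Since A_1A_2² = 26 < 25 + 17 = 42, the triangle is acute, so the smallest enclosing circle is the circumcircle.
Circumcentre = (135/38, -11/38), r² = 5525/722.
Area = π·r² = π·5525/722 ≈ 24.04.

24.04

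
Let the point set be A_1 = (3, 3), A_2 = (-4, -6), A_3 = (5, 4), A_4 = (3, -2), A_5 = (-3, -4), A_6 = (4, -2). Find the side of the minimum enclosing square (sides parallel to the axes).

The bounding box has width 9 and height 10.
An axis-aligned square enclosing the set must have side ≥ max(width, height).
So the minimum side is max(9, 10) = 10.

10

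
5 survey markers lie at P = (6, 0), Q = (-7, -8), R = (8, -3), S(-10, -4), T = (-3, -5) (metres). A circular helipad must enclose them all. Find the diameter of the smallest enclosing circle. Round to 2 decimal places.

18.03

The minimum enclosing circle of a finite set is fixed by two of the points (as a diameter) or three (as a circumcircle).
The farthest pair is R–S with squared distance 325. The circle on this segment as diameter has centre (-1, -3.5) and r² = 325/4 = 81.25.
Check P: distance² to centre = 61.25 ≤ 81.25, so it lies inside.
All remaining points lie in this disk, and no smaller disk contains both endpoints, so this is the minimum enclosing circle.
Diameter = 2r = 2√(81.25) ≈ 18.03.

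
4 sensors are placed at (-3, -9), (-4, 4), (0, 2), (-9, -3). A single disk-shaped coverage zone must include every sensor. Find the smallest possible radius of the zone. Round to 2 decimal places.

The farthest pair is (-3, -9)–(-4, 4) with squared distance 170. The circle on this segment as diameter has centre (-3.5, -2.5) and r² = 170/4 = 42.5.
Check (0, 2): distance² to centre = 32.5 ≤ 42.5, so it lies inside.
All remaining points lie in this disk, and no smaller disk contains both endpoints, so this is the minimum enclosing circle.
r = √(42.5) ≈ 6.52.

6.52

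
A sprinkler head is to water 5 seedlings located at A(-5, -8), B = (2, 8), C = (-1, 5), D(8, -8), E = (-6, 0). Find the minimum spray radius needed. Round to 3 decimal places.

9.326

By Welzl's lemma the MEC is supported by two points (diametrically opposite) or three points (on a circumcircle).
The minimum enclosing circle is determined by three boundary points: A, B, D.
Their circumcentre is (1.5, -1.3125) with r² = 86.97265625.
The farthest remaining point E is at distance² 57.97265625 ≤ 86.97265625.
r = √(86.97265625) ≈ 9.326.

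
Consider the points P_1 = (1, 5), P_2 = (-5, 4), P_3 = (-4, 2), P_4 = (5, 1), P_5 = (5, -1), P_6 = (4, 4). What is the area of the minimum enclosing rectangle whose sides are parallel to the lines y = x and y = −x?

75

In coordinates u = x + y, v = x − y the rectangle is axis-aligned; the map (x,y)→(u,v) scales areas by 2.
u-values: 6, -1, -2, 6, 4, 8; range = 8 − (-2) = 10.
v-values: -4, -9, -6, 4, 6, 0; range = 6 − (-9) = 15.
Area = (10 × 15) / 2 = 75.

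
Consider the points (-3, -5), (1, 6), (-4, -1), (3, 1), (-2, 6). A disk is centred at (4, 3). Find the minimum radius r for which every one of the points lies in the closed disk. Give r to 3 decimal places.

The required radius is the distance from (4, 3) to the farthest point.
Squared distances: 113, 18, 80, 5, 45.
Maximum is 113, attained at (-3, -5).
r = √113 ≈ 10.630.

10.630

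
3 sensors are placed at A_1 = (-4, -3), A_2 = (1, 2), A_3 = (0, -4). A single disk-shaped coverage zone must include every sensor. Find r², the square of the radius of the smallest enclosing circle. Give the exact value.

Side lengths²: A_1A_2² = 50, A_1A_3² = 17, A_2A_3² = 37.
Since A_1A_2² = 50 < 37 + 17 = 54, the triangle is acute, so the smallest enclosing circle is the circumcircle.
Circumcentre = (-1.3, -0.7), r² = 12.58.

12.58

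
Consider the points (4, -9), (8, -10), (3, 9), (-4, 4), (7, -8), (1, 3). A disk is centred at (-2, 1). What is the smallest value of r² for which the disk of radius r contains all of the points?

The required radius is the distance from (-2, 1) to the farthest point.
Squared distances: 136, 221, 89, 13, 162, 13.
Maximum is 221, attained at (8, -10).

221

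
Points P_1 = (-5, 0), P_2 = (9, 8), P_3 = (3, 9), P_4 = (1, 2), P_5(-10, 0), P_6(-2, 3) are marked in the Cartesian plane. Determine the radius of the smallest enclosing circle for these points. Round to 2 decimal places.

A smallest enclosing disk is always determined by at most three of the input points on its boundary.
The farthest pair is P_2–P_5 with squared distance 425. The circle on this segment as diameter has centre (-0.5, 4) and r² = 425/4 = 106.25.
Check P_1: distance² to centre = 36.25 ≤ 106.25, so it lies inside.
All remaining points lie in this disk, and no smaller disk contains both endpoints, so this is the minimum enclosing circle.
r = √(106.25) ≈ 10.31.

10.31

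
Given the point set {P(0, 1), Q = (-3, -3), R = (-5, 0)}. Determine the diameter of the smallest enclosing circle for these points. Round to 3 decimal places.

5.407

Side lengths²: PQ² = 25, PR² = 26, QR² = 13.
Since PR² = 26 < 25 + 13 = 38, the triangle is acute, so the smallest enclosing circle is the circumcircle.
Circumcentre = (-79/34, -13/34), r² = 4225/578.
Diameter = 2r = 2√(4225/578) ≈ 5.407.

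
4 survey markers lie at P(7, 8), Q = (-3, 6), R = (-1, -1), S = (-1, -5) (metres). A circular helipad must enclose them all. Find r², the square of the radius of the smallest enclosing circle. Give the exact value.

58.25

By Welzl's lemma the MEC is supported by two points (diametrically opposite) or three points (on a circumcircle).
The farthest pair is P–S with squared distance 233. The circle on this segment as diameter has centre (3, 1.5) and r² = 233/4 = 58.25.
Check Q: distance² to centre = 56.25 ≤ 58.25, so it lies inside.
All remaining points lie in this disk, and no smaller disk contains both endpoints, so this is the minimum enclosing circle.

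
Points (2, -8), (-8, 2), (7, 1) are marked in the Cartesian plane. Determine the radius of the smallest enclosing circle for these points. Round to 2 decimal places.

7.82

Call the three points A, B, C in the order given.
Side lengths²: AB² = 200, AC² = 106, BC² = 226.
Since BC² = 226 < 200 + 106 = 306, the triangle is acute, so the smallest enclosing circle is the circumcircle.
Circumcentre = (-9/14, -9/14), r² = 5989/98.
r = √(5989/98) ≈ 7.82.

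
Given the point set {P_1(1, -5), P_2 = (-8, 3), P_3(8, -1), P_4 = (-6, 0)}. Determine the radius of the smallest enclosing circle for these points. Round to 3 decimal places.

By Welzl's lemma the MEC is supported by two points (diametrically opposite) or three points (on a circumcircle).
The farthest pair is P_2–P_3 with squared distance 272. The circle on this segment as diameter has centre (0, 1) and r² = 272/4 = 68.
Check P_1: distance² to centre = 37 ≤ 68, so it lies inside.
All remaining points lie in this disk, and no smaller disk contains both endpoints, so this is the minimum enclosing circle.
r = √68 ≈ 8.246.

8.246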